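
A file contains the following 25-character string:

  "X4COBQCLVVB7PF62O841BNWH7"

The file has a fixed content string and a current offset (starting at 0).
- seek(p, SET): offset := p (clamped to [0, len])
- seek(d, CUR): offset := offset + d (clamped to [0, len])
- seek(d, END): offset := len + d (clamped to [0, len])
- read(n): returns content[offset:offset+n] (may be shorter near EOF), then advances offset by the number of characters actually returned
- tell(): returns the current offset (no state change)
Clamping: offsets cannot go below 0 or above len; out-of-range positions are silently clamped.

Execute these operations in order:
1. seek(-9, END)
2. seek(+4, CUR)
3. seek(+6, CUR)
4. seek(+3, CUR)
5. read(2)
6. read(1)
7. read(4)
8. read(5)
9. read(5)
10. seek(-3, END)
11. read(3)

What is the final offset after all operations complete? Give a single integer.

Answer: 25

Derivation:
After 1 (seek(-9, END)): offset=16
After 2 (seek(+4, CUR)): offset=20
After 3 (seek(+6, CUR)): offset=25
After 4 (seek(+3, CUR)): offset=25
After 5 (read(2)): returned '', offset=25
After 6 (read(1)): returned '', offset=25
After 7 (read(4)): returned '', offset=25
After 8 (read(5)): returned '', offset=25
After 9 (read(5)): returned '', offset=25
After 10 (seek(-3, END)): offset=22
After 11 (read(3)): returned 'WH7', offset=25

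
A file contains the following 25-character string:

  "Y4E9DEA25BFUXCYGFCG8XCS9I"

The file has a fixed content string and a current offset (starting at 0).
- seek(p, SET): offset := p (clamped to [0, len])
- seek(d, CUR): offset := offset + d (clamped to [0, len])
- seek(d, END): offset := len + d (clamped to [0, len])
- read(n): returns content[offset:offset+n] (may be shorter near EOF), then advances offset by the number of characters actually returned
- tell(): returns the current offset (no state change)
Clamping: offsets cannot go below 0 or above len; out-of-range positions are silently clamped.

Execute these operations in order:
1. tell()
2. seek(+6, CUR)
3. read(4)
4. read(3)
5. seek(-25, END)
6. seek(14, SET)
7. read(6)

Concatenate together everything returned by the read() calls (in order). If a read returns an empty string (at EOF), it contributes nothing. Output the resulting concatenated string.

Answer: A25BFUXYGFCG8

Derivation:
After 1 (tell()): offset=0
After 2 (seek(+6, CUR)): offset=6
After 3 (read(4)): returned 'A25B', offset=10
After 4 (read(3)): returned 'FUX', offset=13
After 5 (seek(-25, END)): offset=0
After 6 (seek(14, SET)): offset=14
After 7 (read(6)): returned 'YGFCG8', offset=20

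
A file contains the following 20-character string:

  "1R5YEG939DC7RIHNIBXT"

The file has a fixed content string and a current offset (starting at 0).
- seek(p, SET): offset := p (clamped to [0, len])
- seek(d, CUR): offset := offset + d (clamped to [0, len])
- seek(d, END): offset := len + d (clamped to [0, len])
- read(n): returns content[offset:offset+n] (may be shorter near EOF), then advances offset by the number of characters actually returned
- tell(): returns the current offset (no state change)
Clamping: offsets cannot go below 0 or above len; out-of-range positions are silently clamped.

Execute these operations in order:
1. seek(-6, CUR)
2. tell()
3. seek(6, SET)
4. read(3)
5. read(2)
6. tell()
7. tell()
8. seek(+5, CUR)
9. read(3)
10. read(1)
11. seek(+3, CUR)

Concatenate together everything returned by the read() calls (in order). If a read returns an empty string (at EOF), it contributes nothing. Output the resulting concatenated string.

Answer: 939DCIBXT

Derivation:
After 1 (seek(-6, CUR)): offset=0
After 2 (tell()): offset=0
After 3 (seek(6, SET)): offset=6
After 4 (read(3)): returned '939', offset=9
After 5 (read(2)): returned 'DC', offset=11
After 6 (tell()): offset=11
After 7 (tell()): offset=11
After 8 (seek(+5, CUR)): offset=16
After 9 (read(3)): returned 'IBX', offset=19
After 10 (read(1)): returned 'T', offset=20
After 11 (seek(+3, CUR)): offset=20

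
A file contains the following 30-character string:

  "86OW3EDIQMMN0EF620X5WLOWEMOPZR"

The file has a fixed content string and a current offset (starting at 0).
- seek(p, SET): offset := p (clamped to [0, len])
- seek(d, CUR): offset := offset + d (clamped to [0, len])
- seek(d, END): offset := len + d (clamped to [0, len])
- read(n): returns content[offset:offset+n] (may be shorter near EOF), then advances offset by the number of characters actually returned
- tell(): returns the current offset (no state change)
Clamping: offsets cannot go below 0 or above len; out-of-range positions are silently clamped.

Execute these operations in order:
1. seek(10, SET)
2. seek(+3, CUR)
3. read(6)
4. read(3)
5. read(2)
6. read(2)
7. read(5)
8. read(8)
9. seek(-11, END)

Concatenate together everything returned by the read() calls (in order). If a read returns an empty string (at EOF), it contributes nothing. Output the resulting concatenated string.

Answer: EF620X5WLOWEMOPZR

Derivation:
After 1 (seek(10, SET)): offset=10
After 2 (seek(+3, CUR)): offset=13
After 3 (read(6)): returned 'EF620X', offset=19
After 4 (read(3)): returned '5WL', offset=22
After 5 (read(2)): returned 'OW', offset=24
After 6 (read(2)): returned 'EM', offset=26
After 7 (read(5)): returned 'OPZR', offset=30
After 8 (read(8)): returned '', offset=30
After 9 (seek(-11, END)): offset=19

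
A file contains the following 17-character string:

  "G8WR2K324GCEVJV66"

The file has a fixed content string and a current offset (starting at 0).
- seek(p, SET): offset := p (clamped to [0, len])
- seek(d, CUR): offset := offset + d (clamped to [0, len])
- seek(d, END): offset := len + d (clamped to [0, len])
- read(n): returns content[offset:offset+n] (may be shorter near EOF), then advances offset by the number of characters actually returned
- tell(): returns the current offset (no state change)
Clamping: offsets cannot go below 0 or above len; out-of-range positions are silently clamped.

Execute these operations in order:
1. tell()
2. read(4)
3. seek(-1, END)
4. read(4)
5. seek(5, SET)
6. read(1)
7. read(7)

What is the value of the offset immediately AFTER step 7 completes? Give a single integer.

Answer: 13

Derivation:
After 1 (tell()): offset=0
After 2 (read(4)): returned 'G8WR', offset=4
After 3 (seek(-1, END)): offset=16
After 4 (read(4)): returned '6', offset=17
After 5 (seek(5, SET)): offset=5
After 6 (read(1)): returned 'K', offset=6
After 7 (read(7)): returned '324GCEV', offset=13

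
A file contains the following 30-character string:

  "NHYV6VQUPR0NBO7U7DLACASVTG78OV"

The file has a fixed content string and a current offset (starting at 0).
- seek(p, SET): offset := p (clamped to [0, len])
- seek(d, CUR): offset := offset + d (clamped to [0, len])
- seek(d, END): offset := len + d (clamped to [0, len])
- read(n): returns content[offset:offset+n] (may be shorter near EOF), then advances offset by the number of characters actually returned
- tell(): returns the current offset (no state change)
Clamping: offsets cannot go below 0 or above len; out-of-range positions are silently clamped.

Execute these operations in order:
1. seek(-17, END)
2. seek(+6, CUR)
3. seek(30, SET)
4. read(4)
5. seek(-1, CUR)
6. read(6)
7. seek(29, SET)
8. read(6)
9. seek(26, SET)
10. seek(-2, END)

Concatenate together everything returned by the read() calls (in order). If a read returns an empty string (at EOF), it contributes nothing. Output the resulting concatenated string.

After 1 (seek(-17, END)): offset=13
After 2 (seek(+6, CUR)): offset=19
After 3 (seek(30, SET)): offset=30
After 4 (read(4)): returned '', offset=30
After 5 (seek(-1, CUR)): offset=29
After 6 (read(6)): returned 'V', offset=30
After 7 (seek(29, SET)): offset=29
After 8 (read(6)): returned 'V', offset=30
After 9 (seek(26, SET)): offset=26
After 10 (seek(-2, END)): offset=28

Answer: VV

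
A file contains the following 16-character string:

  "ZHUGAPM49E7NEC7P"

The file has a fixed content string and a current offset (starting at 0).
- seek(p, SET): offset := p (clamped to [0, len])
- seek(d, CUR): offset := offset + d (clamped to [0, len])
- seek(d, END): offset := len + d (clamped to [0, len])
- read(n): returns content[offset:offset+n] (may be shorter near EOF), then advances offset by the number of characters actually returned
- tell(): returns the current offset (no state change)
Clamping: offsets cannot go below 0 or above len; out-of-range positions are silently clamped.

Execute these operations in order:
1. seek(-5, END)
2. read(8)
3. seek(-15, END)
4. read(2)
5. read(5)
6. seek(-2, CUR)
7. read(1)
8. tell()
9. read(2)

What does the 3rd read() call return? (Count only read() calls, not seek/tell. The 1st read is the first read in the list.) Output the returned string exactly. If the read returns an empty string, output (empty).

Answer: GAPM4

Derivation:
After 1 (seek(-5, END)): offset=11
After 2 (read(8)): returned 'NEC7P', offset=16
After 3 (seek(-15, END)): offset=1
After 4 (read(2)): returned 'HU', offset=3
After 5 (read(5)): returned 'GAPM4', offset=8
After 6 (seek(-2, CUR)): offset=6
After 7 (read(1)): returned 'M', offset=7
After 8 (tell()): offset=7
After 9 (read(2)): returned '49', offset=9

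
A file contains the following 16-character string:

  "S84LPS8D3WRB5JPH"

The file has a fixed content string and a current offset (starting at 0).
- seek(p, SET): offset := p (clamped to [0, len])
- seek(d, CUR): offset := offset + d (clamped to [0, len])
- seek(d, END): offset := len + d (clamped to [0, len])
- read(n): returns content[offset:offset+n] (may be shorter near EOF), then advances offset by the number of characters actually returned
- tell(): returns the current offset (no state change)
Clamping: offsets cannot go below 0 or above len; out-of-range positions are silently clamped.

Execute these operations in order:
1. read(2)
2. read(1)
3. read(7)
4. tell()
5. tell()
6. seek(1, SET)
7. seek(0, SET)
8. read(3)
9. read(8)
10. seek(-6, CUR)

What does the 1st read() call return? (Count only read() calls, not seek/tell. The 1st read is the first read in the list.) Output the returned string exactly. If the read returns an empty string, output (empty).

After 1 (read(2)): returned 'S8', offset=2
After 2 (read(1)): returned '4', offset=3
After 3 (read(7)): returned 'LPS8D3W', offset=10
After 4 (tell()): offset=10
After 5 (tell()): offset=10
After 6 (seek(1, SET)): offset=1
After 7 (seek(0, SET)): offset=0
After 8 (read(3)): returned 'S84', offset=3
After 9 (read(8)): returned 'LPS8D3WR', offset=11
After 10 (seek(-6, CUR)): offset=5

Answer: S8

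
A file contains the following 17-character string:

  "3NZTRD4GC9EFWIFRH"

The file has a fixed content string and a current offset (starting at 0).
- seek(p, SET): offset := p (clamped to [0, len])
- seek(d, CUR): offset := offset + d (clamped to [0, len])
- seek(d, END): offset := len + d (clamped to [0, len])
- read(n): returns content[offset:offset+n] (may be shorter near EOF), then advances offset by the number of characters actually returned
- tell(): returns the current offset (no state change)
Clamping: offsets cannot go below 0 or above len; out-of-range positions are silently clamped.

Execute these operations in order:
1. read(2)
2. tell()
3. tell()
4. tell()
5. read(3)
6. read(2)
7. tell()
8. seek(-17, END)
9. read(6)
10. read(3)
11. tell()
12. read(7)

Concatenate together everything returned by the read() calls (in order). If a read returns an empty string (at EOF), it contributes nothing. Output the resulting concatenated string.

Answer: 3NZTRD43NZTRD4GC9EFWIFR

Derivation:
After 1 (read(2)): returned '3N', offset=2
After 2 (tell()): offset=2
After 3 (tell()): offset=2
After 4 (tell()): offset=2
After 5 (read(3)): returned 'ZTR', offset=5
After 6 (read(2)): returned 'D4', offset=7
After 7 (tell()): offset=7
After 8 (seek(-17, END)): offset=0
After 9 (read(6)): returned '3NZTRD', offset=6
After 10 (read(3)): returned '4GC', offset=9
After 11 (tell()): offset=9
After 12 (read(7)): returned '9EFWIFR', offset=16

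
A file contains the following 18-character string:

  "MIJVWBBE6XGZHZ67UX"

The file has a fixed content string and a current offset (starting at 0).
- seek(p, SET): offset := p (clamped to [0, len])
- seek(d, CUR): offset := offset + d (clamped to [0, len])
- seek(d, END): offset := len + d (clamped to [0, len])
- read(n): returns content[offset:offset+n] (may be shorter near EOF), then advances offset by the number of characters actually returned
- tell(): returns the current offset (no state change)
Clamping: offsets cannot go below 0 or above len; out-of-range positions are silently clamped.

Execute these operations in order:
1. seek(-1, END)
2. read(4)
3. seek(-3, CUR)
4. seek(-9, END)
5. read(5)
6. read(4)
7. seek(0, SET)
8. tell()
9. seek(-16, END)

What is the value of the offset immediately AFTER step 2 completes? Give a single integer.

After 1 (seek(-1, END)): offset=17
After 2 (read(4)): returned 'X', offset=18

Answer: 18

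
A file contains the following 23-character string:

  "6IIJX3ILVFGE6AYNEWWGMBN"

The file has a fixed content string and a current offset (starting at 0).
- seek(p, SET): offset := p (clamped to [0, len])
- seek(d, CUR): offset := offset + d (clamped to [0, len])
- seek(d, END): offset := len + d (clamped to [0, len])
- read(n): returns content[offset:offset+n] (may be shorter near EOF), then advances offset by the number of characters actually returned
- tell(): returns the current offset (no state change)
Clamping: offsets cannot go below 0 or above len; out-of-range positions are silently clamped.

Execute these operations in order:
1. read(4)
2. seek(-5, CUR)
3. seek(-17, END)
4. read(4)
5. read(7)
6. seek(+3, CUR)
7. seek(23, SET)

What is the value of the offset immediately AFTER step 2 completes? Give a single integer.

Answer: 0

Derivation:
After 1 (read(4)): returned '6IIJ', offset=4
After 2 (seek(-5, CUR)): offset=0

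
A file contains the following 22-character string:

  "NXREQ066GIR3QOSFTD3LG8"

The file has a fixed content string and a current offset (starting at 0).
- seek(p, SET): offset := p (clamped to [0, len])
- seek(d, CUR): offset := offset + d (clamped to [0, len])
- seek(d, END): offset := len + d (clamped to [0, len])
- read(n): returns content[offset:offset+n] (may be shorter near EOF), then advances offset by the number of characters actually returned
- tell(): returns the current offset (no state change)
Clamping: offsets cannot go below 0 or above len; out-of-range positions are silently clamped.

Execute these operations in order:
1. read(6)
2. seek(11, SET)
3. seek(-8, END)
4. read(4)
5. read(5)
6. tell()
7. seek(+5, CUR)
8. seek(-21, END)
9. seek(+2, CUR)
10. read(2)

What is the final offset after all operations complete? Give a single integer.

After 1 (read(6)): returned 'NXREQ0', offset=6
After 2 (seek(11, SET)): offset=11
After 3 (seek(-8, END)): offset=14
After 4 (read(4)): returned 'SFTD', offset=18
After 5 (read(5)): returned '3LG8', offset=22
After 6 (tell()): offset=22
After 7 (seek(+5, CUR)): offset=22
After 8 (seek(-21, END)): offset=1
After 9 (seek(+2, CUR)): offset=3
After 10 (read(2)): returned 'EQ', offset=5

Answer: 5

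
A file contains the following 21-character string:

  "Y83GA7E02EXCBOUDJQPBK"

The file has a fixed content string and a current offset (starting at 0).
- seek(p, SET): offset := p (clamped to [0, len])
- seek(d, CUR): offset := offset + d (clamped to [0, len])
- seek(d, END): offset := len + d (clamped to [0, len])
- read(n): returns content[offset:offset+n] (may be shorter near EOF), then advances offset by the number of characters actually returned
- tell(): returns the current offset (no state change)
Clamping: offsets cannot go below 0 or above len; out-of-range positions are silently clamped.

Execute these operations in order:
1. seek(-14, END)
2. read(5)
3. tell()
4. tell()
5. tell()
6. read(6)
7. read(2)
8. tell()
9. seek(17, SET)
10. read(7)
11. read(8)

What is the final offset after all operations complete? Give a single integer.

Answer: 21

Derivation:
After 1 (seek(-14, END)): offset=7
After 2 (read(5)): returned '02EXC', offset=12
After 3 (tell()): offset=12
After 4 (tell()): offset=12
After 5 (tell()): offset=12
After 6 (read(6)): returned 'BOUDJQ', offset=18
After 7 (read(2)): returned 'PB', offset=20
After 8 (tell()): offset=20
After 9 (seek(17, SET)): offset=17
After 10 (read(7)): returned 'QPBK', offset=21
After 11 (read(8)): returned '', offset=21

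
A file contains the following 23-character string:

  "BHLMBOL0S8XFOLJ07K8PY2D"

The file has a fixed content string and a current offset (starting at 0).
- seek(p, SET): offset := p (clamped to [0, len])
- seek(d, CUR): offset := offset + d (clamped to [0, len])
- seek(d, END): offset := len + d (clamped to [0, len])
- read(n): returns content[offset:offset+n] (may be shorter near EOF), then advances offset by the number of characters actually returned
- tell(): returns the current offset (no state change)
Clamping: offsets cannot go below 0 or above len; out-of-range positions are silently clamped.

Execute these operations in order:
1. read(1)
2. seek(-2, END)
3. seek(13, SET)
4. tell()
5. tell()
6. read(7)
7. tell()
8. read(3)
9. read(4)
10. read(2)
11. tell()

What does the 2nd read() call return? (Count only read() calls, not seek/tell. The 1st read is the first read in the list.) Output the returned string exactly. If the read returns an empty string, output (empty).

Answer: LJ07K8P

Derivation:
After 1 (read(1)): returned 'B', offset=1
After 2 (seek(-2, END)): offset=21
After 3 (seek(13, SET)): offset=13
After 4 (tell()): offset=13
After 5 (tell()): offset=13
After 6 (read(7)): returned 'LJ07K8P', offset=20
After 7 (tell()): offset=20
After 8 (read(3)): returned 'Y2D', offset=23
After 9 (read(4)): returned '', offset=23
After 10 (read(2)): returned '', offset=23
After 11 (tell()): offset=23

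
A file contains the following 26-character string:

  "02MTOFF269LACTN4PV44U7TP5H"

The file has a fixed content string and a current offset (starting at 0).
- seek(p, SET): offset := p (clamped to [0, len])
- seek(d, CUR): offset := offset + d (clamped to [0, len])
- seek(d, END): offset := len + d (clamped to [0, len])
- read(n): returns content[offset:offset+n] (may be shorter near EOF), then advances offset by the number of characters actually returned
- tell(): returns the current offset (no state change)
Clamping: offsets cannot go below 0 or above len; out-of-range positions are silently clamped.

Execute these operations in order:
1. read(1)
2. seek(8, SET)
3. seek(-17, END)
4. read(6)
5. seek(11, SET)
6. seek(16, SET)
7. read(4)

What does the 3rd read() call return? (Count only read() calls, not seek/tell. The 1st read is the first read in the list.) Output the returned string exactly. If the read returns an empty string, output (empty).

Answer: PV44

Derivation:
After 1 (read(1)): returned '0', offset=1
After 2 (seek(8, SET)): offset=8
After 3 (seek(-17, END)): offset=9
After 4 (read(6)): returned '9LACTN', offset=15
After 5 (seek(11, SET)): offset=11
After 6 (seek(16, SET)): offset=16
After 7 (read(4)): returned 'PV44', offset=20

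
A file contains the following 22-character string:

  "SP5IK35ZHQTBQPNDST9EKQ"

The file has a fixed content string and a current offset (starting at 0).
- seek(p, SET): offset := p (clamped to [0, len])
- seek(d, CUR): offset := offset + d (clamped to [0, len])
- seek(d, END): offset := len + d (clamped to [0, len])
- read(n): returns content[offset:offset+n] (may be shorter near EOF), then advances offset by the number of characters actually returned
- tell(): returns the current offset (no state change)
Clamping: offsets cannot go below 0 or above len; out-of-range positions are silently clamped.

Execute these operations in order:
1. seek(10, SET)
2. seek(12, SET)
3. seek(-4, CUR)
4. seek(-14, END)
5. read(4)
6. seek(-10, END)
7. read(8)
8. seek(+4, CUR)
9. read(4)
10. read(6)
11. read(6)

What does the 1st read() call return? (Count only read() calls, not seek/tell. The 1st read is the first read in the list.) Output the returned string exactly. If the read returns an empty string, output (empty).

Answer: HQTB

Derivation:
After 1 (seek(10, SET)): offset=10
After 2 (seek(12, SET)): offset=12
After 3 (seek(-4, CUR)): offset=8
After 4 (seek(-14, END)): offset=8
After 5 (read(4)): returned 'HQTB', offset=12
After 6 (seek(-10, END)): offset=12
After 7 (read(8)): returned 'QPNDST9E', offset=20
After 8 (seek(+4, CUR)): offset=22
After 9 (read(4)): returned '', offset=22
After 10 (read(6)): returned '', offset=22
After 11 (read(6)): returned '', offset=22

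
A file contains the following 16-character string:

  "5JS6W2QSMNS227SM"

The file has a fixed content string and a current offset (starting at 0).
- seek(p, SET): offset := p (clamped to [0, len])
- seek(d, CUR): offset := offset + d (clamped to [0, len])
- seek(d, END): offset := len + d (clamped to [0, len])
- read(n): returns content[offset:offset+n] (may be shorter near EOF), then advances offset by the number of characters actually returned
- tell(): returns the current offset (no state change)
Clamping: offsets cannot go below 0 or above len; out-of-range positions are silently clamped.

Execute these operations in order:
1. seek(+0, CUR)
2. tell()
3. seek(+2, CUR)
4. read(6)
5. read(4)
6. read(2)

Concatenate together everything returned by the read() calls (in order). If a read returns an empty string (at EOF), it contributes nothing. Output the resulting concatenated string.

After 1 (seek(+0, CUR)): offset=0
After 2 (tell()): offset=0
After 3 (seek(+2, CUR)): offset=2
After 4 (read(6)): returned 'S6W2QS', offset=8
After 5 (read(4)): returned 'MNS2', offset=12
After 6 (read(2)): returned '27', offset=14

Answer: S6W2QSMNS227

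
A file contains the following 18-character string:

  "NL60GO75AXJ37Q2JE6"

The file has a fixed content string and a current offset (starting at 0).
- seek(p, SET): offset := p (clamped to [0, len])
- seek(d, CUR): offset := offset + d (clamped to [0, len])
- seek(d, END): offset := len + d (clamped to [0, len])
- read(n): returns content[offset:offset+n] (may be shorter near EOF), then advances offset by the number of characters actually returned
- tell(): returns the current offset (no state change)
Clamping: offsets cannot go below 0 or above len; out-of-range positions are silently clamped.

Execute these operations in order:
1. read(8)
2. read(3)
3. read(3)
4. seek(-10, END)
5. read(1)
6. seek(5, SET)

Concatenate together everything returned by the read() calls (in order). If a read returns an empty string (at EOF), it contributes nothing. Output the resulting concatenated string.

Answer: NL60GO75AXJ37QA

Derivation:
After 1 (read(8)): returned 'NL60GO75', offset=8
After 2 (read(3)): returned 'AXJ', offset=11
After 3 (read(3)): returned '37Q', offset=14
After 4 (seek(-10, END)): offset=8
After 5 (read(1)): returned 'A', offset=9
After 6 (seek(5, SET)): offset=5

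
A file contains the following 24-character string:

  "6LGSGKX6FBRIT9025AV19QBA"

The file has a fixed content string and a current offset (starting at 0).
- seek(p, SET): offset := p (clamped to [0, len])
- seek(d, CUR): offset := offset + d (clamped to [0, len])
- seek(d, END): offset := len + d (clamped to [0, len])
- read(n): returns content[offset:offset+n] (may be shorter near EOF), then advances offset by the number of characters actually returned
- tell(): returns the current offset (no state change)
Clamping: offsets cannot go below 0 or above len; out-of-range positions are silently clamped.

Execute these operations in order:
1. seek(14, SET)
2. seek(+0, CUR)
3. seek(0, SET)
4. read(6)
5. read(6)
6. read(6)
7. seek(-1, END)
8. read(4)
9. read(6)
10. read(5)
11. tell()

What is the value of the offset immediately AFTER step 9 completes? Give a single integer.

After 1 (seek(14, SET)): offset=14
After 2 (seek(+0, CUR)): offset=14
After 3 (seek(0, SET)): offset=0
After 4 (read(6)): returned '6LGSGK', offset=6
After 5 (read(6)): returned 'X6FBRI', offset=12
After 6 (read(6)): returned 'T9025A', offset=18
After 7 (seek(-1, END)): offset=23
After 8 (read(4)): returned 'A', offset=24
After 9 (read(6)): returned '', offset=24

Answer: 24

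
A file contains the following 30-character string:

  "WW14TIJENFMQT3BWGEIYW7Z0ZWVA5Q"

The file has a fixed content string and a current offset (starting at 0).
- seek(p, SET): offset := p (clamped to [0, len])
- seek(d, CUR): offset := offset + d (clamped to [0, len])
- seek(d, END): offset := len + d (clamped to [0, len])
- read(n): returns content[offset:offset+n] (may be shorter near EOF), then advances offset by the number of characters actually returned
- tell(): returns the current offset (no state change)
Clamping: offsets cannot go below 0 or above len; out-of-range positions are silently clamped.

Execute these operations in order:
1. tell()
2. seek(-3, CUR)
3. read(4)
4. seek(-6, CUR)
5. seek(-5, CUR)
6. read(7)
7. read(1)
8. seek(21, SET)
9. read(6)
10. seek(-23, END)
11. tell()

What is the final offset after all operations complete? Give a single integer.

Answer: 7

Derivation:
After 1 (tell()): offset=0
After 2 (seek(-3, CUR)): offset=0
After 3 (read(4)): returned 'WW14', offset=4
After 4 (seek(-6, CUR)): offset=0
After 5 (seek(-5, CUR)): offset=0
After 6 (read(7)): returned 'WW14TIJ', offset=7
After 7 (read(1)): returned 'E', offset=8
After 8 (seek(21, SET)): offset=21
After 9 (read(6)): returned '7Z0ZWV', offset=27
After 10 (seek(-23, END)): offset=7
After 11 (tell()): offset=7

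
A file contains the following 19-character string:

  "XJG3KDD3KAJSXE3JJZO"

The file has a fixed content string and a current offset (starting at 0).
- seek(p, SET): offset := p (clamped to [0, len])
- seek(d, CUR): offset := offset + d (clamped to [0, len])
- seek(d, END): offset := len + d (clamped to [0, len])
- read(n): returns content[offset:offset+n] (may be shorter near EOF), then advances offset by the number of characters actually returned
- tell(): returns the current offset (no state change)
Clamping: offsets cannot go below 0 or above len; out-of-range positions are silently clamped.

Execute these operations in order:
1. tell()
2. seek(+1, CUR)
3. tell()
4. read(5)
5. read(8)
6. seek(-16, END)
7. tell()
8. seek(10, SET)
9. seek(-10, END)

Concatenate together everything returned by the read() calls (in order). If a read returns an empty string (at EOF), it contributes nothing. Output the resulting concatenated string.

After 1 (tell()): offset=0
After 2 (seek(+1, CUR)): offset=1
After 3 (tell()): offset=1
After 4 (read(5)): returned 'JG3KD', offset=6
After 5 (read(8)): returned 'D3KAJSXE', offset=14
After 6 (seek(-16, END)): offset=3
After 7 (tell()): offset=3
After 8 (seek(10, SET)): offset=10
After 9 (seek(-10, END)): offset=9

Answer: JG3KDD3KAJSXE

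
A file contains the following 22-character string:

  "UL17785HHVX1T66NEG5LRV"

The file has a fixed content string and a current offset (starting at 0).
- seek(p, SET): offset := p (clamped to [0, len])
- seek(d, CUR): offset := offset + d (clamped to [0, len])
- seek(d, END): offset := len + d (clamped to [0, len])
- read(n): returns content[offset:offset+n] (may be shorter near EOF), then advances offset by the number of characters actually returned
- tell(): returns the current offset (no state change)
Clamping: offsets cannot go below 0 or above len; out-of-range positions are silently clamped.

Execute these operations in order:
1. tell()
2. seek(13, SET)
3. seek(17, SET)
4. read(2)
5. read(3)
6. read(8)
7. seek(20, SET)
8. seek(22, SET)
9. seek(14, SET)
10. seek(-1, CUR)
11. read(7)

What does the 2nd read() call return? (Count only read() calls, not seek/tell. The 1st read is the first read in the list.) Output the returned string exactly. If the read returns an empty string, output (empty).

After 1 (tell()): offset=0
After 2 (seek(13, SET)): offset=13
After 3 (seek(17, SET)): offset=17
After 4 (read(2)): returned 'G5', offset=19
After 5 (read(3)): returned 'LRV', offset=22
After 6 (read(8)): returned '', offset=22
After 7 (seek(20, SET)): offset=20
After 8 (seek(22, SET)): offset=22
After 9 (seek(14, SET)): offset=14
After 10 (seek(-1, CUR)): offset=13
After 11 (read(7)): returned '66NEG5L', offset=20

Answer: LRV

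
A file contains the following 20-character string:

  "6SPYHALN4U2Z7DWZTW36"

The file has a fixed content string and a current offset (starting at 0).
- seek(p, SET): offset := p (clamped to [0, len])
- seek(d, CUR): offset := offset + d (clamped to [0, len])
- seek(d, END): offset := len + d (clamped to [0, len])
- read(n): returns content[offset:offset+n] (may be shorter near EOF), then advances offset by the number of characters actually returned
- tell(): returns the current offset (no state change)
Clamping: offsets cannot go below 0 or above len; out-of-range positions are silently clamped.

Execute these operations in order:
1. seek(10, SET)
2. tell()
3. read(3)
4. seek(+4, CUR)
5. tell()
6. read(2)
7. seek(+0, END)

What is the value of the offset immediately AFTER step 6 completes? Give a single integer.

After 1 (seek(10, SET)): offset=10
After 2 (tell()): offset=10
After 3 (read(3)): returned '2Z7', offset=13
After 4 (seek(+4, CUR)): offset=17
After 5 (tell()): offset=17
After 6 (read(2)): returned 'W3', offset=19

Answer: 19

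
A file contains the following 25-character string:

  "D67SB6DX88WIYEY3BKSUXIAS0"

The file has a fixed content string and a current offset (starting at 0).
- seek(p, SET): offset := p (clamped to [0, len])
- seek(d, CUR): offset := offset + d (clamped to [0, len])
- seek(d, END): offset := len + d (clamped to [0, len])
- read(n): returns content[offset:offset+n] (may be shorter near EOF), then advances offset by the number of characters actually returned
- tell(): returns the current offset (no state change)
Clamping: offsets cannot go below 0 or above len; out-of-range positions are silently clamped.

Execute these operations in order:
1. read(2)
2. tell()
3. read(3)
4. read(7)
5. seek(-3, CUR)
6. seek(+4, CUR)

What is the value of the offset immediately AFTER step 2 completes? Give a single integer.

Answer: 2

Derivation:
After 1 (read(2)): returned 'D6', offset=2
After 2 (tell()): offset=2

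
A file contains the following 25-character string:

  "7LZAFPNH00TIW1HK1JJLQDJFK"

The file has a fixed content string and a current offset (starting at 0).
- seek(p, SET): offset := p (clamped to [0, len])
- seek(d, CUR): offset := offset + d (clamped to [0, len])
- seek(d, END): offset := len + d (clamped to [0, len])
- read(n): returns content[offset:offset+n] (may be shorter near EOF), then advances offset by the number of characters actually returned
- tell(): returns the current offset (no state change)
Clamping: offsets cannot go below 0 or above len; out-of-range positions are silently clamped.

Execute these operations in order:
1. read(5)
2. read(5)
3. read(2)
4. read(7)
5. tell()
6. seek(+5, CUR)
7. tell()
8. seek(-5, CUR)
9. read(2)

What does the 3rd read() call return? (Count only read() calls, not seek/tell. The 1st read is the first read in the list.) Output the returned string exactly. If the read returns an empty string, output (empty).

Answer: TI

Derivation:
After 1 (read(5)): returned '7LZAF', offset=5
After 2 (read(5)): returned 'PNH00', offset=10
After 3 (read(2)): returned 'TI', offset=12
After 4 (read(7)): returned 'W1HK1JJ', offset=19
After 5 (tell()): offset=19
After 6 (seek(+5, CUR)): offset=24
After 7 (tell()): offset=24
After 8 (seek(-5, CUR)): offset=19
After 9 (read(2)): returned 'LQ', offset=21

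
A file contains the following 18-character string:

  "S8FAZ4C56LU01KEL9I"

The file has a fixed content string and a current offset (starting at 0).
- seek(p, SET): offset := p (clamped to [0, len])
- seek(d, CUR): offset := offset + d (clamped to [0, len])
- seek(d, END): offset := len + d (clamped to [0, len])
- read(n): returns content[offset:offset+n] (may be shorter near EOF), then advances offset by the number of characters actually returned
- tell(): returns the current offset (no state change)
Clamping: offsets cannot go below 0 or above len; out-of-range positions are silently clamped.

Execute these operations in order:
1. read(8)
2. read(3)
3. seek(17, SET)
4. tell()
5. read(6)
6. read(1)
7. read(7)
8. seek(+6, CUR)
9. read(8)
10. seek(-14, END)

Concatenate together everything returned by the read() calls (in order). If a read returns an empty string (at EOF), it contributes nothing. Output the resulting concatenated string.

Answer: S8FAZ4C56LUI

Derivation:
After 1 (read(8)): returned 'S8FAZ4C5', offset=8
After 2 (read(3)): returned '6LU', offset=11
After 3 (seek(17, SET)): offset=17
After 4 (tell()): offset=17
After 5 (read(6)): returned 'I', offset=18
After 6 (read(1)): returned '', offset=18
After 7 (read(7)): returned '', offset=18
After 8 (seek(+6, CUR)): offset=18
After 9 (read(8)): returned '', offset=18
After 10 (seek(-14, END)): offset=4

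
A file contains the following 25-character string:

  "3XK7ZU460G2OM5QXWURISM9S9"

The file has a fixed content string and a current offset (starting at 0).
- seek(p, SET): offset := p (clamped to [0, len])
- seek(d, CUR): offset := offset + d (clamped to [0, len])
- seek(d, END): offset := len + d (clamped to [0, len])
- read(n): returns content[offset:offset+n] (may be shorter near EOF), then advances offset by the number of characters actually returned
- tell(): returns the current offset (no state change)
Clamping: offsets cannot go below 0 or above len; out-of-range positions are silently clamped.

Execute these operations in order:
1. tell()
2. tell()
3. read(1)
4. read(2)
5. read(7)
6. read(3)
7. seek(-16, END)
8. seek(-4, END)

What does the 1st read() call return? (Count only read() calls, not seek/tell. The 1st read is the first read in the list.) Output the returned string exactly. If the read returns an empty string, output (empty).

After 1 (tell()): offset=0
After 2 (tell()): offset=0
After 3 (read(1)): returned '3', offset=1
After 4 (read(2)): returned 'XK', offset=3
After 5 (read(7)): returned '7ZU460G', offset=10
After 6 (read(3)): returned '2OM', offset=13
After 7 (seek(-16, END)): offset=9
After 8 (seek(-4, END)): offset=21

Answer: 3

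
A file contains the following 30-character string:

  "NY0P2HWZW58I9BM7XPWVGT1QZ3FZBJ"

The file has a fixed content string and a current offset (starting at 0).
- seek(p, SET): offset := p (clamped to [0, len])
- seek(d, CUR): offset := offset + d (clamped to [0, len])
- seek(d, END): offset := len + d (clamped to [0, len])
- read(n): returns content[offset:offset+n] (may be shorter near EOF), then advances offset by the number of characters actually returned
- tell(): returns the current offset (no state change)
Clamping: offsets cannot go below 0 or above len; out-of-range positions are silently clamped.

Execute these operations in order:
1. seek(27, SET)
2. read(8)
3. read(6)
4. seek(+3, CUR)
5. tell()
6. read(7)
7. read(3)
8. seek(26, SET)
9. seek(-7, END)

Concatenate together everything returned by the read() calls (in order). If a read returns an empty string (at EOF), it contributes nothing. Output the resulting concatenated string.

Answer: ZBJ

Derivation:
After 1 (seek(27, SET)): offset=27
After 2 (read(8)): returned 'ZBJ', offset=30
After 3 (read(6)): returned '', offset=30
After 4 (seek(+3, CUR)): offset=30
After 5 (tell()): offset=30
After 6 (read(7)): returned '', offset=30
After 7 (read(3)): returned '', offset=30
After 8 (seek(26, SET)): offset=26
After 9 (seek(-7, END)): offset=23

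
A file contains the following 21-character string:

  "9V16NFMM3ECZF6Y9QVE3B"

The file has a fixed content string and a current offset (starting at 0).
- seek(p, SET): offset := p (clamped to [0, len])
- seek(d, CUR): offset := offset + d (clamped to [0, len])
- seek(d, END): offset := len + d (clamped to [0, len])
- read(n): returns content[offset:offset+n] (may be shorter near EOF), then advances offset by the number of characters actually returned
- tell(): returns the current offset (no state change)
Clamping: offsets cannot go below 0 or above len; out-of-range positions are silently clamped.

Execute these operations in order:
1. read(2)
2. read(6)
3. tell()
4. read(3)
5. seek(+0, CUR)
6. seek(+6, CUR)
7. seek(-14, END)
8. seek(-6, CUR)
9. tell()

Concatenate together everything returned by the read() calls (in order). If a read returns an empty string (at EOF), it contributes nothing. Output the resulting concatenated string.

After 1 (read(2)): returned '9V', offset=2
After 2 (read(6)): returned '16NFMM', offset=8
After 3 (tell()): offset=8
After 4 (read(3)): returned '3EC', offset=11
After 5 (seek(+0, CUR)): offset=11
After 6 (seek(+6, CUR)): offset=17
After 7 (seek(-14, END)): offset=7
After 8 (seek(-6, CUR)): offset=1
After 9 (tell()): offset=1

Answer: 9V16NFMM3EC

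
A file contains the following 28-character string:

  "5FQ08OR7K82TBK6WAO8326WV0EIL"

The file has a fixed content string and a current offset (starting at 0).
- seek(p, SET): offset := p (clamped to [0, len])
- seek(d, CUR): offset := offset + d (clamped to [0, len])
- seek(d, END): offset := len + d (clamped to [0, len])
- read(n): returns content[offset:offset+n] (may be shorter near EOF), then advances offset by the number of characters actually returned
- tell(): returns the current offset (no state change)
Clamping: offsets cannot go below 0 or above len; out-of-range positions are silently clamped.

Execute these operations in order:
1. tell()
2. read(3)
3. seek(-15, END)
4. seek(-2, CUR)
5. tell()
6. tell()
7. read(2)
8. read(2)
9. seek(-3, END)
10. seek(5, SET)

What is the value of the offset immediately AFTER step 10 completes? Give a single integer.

Answer: 5

Derivation:
After 1 (tell()): offset=0
After 2 (read(3)): returned '5FQ', offset=3
After 3 (seek(-15, END)): offset=13
After 4 (seek(-2, CUR)): offset=11
After 5 (tell()): offset=11
After 6 (tell()): offset=11
After 7 (read(2)): returned 'TB', offset=13
After 8 (read(2)): returned 'K6', offset=15
After 9 (seek(-3, END)): offset=25
After 10 (seek(5, SET)): offset=5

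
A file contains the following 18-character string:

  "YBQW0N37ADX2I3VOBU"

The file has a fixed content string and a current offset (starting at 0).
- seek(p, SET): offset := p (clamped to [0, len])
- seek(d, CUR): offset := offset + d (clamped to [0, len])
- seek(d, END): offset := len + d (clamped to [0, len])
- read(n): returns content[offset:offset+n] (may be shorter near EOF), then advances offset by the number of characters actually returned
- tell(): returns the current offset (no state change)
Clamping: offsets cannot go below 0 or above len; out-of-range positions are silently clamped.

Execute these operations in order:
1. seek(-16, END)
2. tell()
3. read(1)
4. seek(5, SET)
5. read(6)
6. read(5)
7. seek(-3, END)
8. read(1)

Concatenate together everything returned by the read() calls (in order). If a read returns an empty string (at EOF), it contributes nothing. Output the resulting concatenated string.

Answer: QN37ADX2I3VOO

Derivation:
After 1 (seek(-16, END)): offset=2
After 2 (tell()): offset=2
After 3 (read(1)): returned 'Q', offset=3
After 4 (seek(5, SET)): offset=5
After 5 (read(6)): returned 'N37ADX', offset=11
After 6 (read(5)): returned '2I3VO', offset=16
After 7 (seek(-3, END)): offset=15
After 8 (read(1)): returned 'O', offset=16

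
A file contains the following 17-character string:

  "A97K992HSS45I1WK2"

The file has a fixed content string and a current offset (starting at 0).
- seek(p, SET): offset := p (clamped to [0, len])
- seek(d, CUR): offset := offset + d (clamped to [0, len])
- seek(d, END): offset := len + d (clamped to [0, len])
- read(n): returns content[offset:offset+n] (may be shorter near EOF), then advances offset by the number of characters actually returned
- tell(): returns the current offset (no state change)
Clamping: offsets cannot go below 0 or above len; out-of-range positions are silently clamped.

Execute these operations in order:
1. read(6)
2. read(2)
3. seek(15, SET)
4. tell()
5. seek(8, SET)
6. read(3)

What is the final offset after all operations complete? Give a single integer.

After 1 (read(6)): returned 'A97K99', offset=6
After 2 (read(2)): returned '2H', offset=8
After 3 (seek(15, SET)): offset=15
After 4 (tell()): offset=15
After 5 (seek(8, SET)): offset=8
After 6 (read(3)): returned 'SS4', offset=11

Answer: 11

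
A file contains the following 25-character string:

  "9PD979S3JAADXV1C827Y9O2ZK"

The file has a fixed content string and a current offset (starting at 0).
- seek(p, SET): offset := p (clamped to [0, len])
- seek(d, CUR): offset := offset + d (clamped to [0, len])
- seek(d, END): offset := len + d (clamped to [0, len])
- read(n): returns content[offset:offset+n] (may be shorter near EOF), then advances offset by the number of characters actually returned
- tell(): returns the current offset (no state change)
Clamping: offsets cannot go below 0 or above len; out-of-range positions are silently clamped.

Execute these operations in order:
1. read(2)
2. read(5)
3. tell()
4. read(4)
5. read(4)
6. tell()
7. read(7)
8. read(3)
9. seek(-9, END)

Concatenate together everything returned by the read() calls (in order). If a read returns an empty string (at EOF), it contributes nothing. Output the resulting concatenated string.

After 1 (read(2)): returned '9P', offset=2
After 2 (read(5)): returned 'D979S', offset=7
After 3 (tell()): offset=7
After 4 (read(4)): returned '3JAA', offset=11
After 5 (read(4)): returned 'DXV1', offset=15
After 6 (tell()): offset=15
After 7 (read(7)): returned 'C827Y9O', offset=22
After 8 (read(3)): returned '2ZK', offset=25
After 9 (seek(-9, END)): offset=16

Answer: 9PD979S3JAADXV1C827Y9O2ZK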